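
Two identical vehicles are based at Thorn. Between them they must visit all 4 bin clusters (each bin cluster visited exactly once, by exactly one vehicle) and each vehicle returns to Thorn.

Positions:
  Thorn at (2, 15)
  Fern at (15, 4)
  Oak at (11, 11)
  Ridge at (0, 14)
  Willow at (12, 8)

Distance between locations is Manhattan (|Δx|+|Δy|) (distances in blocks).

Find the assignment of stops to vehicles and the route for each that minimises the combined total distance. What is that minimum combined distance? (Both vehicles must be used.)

54 blocks — the smallest possible combined total.

Check every non-empty split of the stops between the two vehicles; for each half take its own optimal tour:
  {Fern} + {Oak, Ridge, Willow}: 48 + 38 = 86
  {Oak} + {Fern, Ridge, Willow}: 26 + 52 = 78
  {Fern, Oak} + {Ridge, Willow}: 48 + 38 = 86
  {Ridge} + {Fern, Oak, Willow}: 6 + 48 = 54
  {Fern, Ridge} + {Oak, Willow}: 52 + 34 = 86
  {Oak, Ridge} + {Fern, Willow}: 30 + 48 = 78
  … (7 splits in total)
Best: vehicle 1 Thorn → Ridge → Thorn = 6; vehicle 2 Thorn → Fern → Willow → Oak → Thorn = 48; combined 54.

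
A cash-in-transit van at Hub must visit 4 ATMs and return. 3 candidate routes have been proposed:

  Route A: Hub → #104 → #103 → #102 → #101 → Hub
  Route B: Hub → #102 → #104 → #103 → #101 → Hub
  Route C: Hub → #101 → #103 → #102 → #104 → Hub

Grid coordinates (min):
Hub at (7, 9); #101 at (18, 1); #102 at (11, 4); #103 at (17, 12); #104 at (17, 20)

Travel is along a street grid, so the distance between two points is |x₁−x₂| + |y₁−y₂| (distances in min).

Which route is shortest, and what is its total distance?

Shortest is Route B, total 70 min.

Route A: 21 + 8 + 14 + 10 + 19 = 72
Route B: 9 + 22 + 8 + 12 + 19 = 70
Route C: 19 + 12 + 14 + 22 + 21 = 88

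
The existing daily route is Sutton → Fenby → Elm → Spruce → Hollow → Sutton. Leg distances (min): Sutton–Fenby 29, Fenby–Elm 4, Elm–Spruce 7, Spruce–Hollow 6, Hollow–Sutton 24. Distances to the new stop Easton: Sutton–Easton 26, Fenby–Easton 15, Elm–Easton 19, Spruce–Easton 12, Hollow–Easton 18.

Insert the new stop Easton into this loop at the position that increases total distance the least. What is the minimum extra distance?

Insertion cost between consecutive stops i–j is d(i,Easton) + d(Easton,j) − d(i,j):
  between Sutton and Fenby: 26 + 15 − 29 = 12
  between Fenby and Elm: 15 + 19 − 4 = 30
  between Elm and Spruce: 19 + 12 − 7 = 24
  between Spruce and Hollow: 12 + 18 − 6 = 24
  between Hollow and Sutton: 18 + 26 − 24 = 20
Cheapest insertion is between Sutton and Fenby, adding 12.
New total = 70 + 12 = 82.

+12 min — insert Easton between Sutton and Fenby.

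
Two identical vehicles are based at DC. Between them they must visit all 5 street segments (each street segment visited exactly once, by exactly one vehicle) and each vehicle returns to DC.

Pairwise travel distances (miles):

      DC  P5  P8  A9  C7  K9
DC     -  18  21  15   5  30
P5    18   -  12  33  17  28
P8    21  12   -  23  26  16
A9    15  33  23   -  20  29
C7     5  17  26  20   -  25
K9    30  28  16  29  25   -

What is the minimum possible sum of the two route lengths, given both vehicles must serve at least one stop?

Try each way of splitting the stops between the two vehicles (each non-empty) and, for each split, find the best tour for each vehicle:
  {P5} + {P8, A9, C7, K9}: 36 + 84 = 120
  {P8} + {P5, A9, C7, K9}: 42 + 94 = 136
  {P5, P8} + {A9, C7, K9}: 51 + 74 = 125
  {A9} + {P5, P8, C7, K9}: 30 + 76 = 106
  {P5, A9} + {P8, C7, K9}: 66 + 67 = 133
  {P8, A9} + {P5, C7, K9}: 59 + 76 = 135
  … (15 splits in total)
  {C7} + {P5, P8, A9, K9}: 10 + 90 = 100  ← best
Best: vehicle 1 DC → C7 → DC = 10; vehicle 2 DC → P5 → P8 → K9 → A9 → DC = 90; combined 100.

100 miles — the smallest possible combined total.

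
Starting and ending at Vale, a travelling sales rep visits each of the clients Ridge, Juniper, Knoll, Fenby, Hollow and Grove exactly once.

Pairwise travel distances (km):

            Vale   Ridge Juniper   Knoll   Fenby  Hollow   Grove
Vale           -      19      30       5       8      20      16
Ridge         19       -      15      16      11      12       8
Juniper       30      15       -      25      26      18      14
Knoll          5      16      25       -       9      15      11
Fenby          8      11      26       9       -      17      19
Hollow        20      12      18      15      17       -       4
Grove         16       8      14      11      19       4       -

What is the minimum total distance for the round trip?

Vale→Ridge→Juniper→Knoll→Fenby→Hollow→Grove→Vale: 19+15+25+9+17+4+16 = 105
Vale→Ridge→Juniper→Knoll→Fenby→Grove→Hollow→Vale: 19+15+25+9+19+4+20 = 111
Vale→Ridge→Juniper→Knoll→Hollow→Fenby→Grove→Vale: 19+15+25+15+17+19+16 = 126
Vale→Ridge→Juniper→Knoll→Hollow→Grove→Fenby→Vale: 19+15+25+15+4+19+8 = 105
Vale→Ridge→Juniper→Knoll→Grove→Fenby→Hollow→Vale: 19+15+25+11+19+17+20 = 126
Vale→Ridge→Juniper→Knoll→Grove→Hollow→Fenby→Vale: 19+15+25+11+4+17+8 = 99
Vale→Ridge→Juniper→Fenby→Knoll→Hollow→Grove→Vale: 19+15+26+9+15+4+16 = 104
Vale→Ridge→Juniper→Fenby→Knoll→Grove→Hollow→Vale: 19+15+26+9+11+4+20 = 104
… (352 more)
Vale→Knoll→Hollow→Grove→Juniper→Ridge→Fenby→Vale: 5+15+4+14+15+11+8 = 72  ← best
The minimum is 72.
One optimal route: Vale → Knoll → Hollow → Grove → Juniper → Ridge → Fenby → Vale (or its reverse).

Minimum total distance: 72 km.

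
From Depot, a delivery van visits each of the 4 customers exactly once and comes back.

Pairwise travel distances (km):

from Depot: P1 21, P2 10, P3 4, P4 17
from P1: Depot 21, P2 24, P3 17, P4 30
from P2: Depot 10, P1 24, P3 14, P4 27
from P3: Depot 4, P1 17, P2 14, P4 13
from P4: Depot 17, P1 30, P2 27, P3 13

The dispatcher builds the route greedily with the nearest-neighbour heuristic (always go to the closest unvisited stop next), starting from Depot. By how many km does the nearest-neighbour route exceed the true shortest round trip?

From Depot: P3=4, P2=10, P4=17, P1=21 → choose P3 (4).
From P3: P4=13, P2=14, P1=17 → choose P4 (13).
From P4: P2=27, P1=30 → choose P2 (27).
From P2: P1=24 → choose P1 (24).
NN route Depot → P3 → P4 → P2 → P1 → Depot costs 89.
Optimal: Depot → P2 → P1 → P3 → P4 → Depot costs 81 (by enumerating all 12 distinct tours).
Excess = 89 − 81 = 8.

8 km longer than the optimal tour.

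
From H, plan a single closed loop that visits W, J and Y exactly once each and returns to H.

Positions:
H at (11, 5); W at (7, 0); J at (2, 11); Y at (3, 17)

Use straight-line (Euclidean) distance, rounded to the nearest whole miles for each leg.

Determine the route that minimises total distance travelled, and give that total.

H-W-J-Y-H: 6+12+6+14 = 38
H-W-Y-J-H: 6+17+6+11 = 40
H-J-W-Y-H: 11+12+17+14 = 54
The minimum is 38.
One optimal route: H → W → J → Y → H (or its reverse).

Minimum total distance: 38 miles.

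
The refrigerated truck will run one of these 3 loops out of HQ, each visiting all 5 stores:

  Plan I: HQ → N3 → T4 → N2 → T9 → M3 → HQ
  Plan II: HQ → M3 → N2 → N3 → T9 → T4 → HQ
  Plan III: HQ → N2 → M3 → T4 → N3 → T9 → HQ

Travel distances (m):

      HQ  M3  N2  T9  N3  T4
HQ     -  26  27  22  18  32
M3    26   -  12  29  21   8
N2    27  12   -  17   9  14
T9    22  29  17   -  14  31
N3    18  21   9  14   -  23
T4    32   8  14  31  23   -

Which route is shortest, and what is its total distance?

Plan I: 18 + 23 + 14 + 17 + 29 + 26 = 127
Plan II: 26 + 12 + 9 + 14 + 31 + 32 = 124
Plan III: 27 + 12 + 8 + 23 + 14 + 22 = 106

106 m — Plan III is the shortest.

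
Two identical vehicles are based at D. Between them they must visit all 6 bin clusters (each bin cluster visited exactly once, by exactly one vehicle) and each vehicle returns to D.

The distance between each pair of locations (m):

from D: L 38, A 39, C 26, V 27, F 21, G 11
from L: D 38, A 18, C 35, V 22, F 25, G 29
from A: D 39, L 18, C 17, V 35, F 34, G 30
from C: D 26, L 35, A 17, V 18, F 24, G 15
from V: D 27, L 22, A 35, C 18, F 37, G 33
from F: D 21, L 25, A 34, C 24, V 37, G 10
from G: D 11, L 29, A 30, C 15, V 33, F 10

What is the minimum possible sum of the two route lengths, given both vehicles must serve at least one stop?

Minimum combined distance: 148 m.

Try each way of splitting the stops between the two vehicles (each non-empty) and, for each split, find the best tour for each vehicle:
  {L} + {A, C, V, F, G}: 76 + 117 = 193
  {A} + {L, C, V, F, G}: 78 + 112 = 190
  {L, A} + {C, V, F, G}: 95 + 90 = 185
  {C} + {L, A, V, F, G}: 52 + 122 = 174
  {L, C} + {A, V, F, G}: 99 + 117 = 216
  {A, C} + {L, V, F, G}: 82 + 95 = 177
  … (31 splits in total)
  {L, A, C, V, F} + {G}: 126 + 22 = 148  ← best
Best: vehicle 1 D → V → C → A → L → F → D = 126; vehicle 2 D → G → D = 22; combined 148.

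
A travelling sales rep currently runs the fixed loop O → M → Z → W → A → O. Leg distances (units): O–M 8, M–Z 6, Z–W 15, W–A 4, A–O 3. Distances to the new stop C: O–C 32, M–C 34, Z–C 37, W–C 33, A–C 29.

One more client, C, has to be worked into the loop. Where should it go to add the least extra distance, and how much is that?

Insertion cost between consecutive stops i–j is d(i,C) + d(C,j) − d(i,j):
  between O and M: 32 + 34 − 8 = 58
  between M and Z: 34 + 37 − 6 = 65
  between Z and W: 37 + 33 − 15 = 55
  between W and A: 33 + 29 − 4 = 58
  between A and O: 29 + 32 − 3 = 58
Cheapest insertion is between Z and W, adding 55.
New total = 36 + 55 = 91.

+55 — insert C between Z and W.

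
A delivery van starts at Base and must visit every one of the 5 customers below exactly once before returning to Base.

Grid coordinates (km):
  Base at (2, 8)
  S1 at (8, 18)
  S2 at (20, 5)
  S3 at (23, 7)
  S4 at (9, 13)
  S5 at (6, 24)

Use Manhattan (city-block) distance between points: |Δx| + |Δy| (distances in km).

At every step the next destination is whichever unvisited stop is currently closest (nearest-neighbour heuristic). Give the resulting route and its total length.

86 km along Base → S4 → S1 → S5 → S2 → S3 → Base.

From Base: distances to unvisited — S4=12, S1=16, S5=20, S2=21, S3=22. Nearest is S4 (12).
From S4: distances to unvisited — S1=6, S5=14, S2=19, S3=20. Nearest is S1 (6).
From S1: distances to unvisited — S5=8, S2=25, S3=26. Nearest is S5 (8).
From S5: distances to unvisited — S2=33, S3=34. Nearest is S2 (33).
From S2: distances to unvisited — S3=5. Nearest is S3 (5).
Return S3→Base: 22.
Total = 12 + 6 + 8 + 33 + 5 + 22 = 86.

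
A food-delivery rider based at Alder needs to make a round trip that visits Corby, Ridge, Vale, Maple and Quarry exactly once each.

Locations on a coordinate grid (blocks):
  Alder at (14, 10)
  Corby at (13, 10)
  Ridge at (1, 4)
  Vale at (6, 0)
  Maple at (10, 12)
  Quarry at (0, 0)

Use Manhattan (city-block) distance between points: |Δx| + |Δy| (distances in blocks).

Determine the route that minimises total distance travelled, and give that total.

Shortest round trip = 52 blocks.

Alder - Corby - Ridge - Vale - Maple - Quarry - Alder: 1+18+9+16+22+24 = 90
Alder - Corby - Ridge - Vale - Quarry - Maple - Alder: 1+18+9+6+22+6 = 62
Alder - Corby - Ridge - Maple - Vale - Quarry - Alder: 1+18+17+16+6+24 = 82
Alder - Corby - Ridge - Maple - Quarry - Vale - Alder: 1+18+17+22+6+18 = 82
Alder - Corby - Ridge - Quarry - Vale - Maple - Alder: 1+18+5+6+16+6 = 52
Alder - Corby - Ridge - Quarry - Maple - Vale - Alder: 1+18+5+22+16+18 = 80
Alder - Corby - Vale - Ridge - Maple - Quarry - Alder: 1+17+9+17+22+24 = 90
Alder - Corby - Vale - Ridge - Quarry - Maple - Alder: 1+17+9+5+22+6 = 60
Alder - Corby - Vale - Maple - Ridge - Quarry - Alder: 1+17+16+17+5+24 = 80
Alder - Corby - Vale - Maple - Quarry - Ridge - Alder: 1+17+16+22+5+19 = 80
Alder - Corby - Vale - Quarry - Ridge - Maple - Alder: 1+17+6+5+17+6 = 52
Alder - Corby - Vale - Quarry - Maple - Ridge - Alder: 1+17+6+22+17+19 = 82
Alder - Corby - Maple - Ridge - Vale - Quarry - Alder: 1+5+17+9+6+24 = 62
Alder - Corby - Maple - Ridge - Quarry - Vale - Alder: 1+5+17+5+6+18 = 52
… (46 more)
The minimum is 52.
One optimal route: Alder → Corby → Ridge → Quarry → Vale → Maple → Alder (or its reverse).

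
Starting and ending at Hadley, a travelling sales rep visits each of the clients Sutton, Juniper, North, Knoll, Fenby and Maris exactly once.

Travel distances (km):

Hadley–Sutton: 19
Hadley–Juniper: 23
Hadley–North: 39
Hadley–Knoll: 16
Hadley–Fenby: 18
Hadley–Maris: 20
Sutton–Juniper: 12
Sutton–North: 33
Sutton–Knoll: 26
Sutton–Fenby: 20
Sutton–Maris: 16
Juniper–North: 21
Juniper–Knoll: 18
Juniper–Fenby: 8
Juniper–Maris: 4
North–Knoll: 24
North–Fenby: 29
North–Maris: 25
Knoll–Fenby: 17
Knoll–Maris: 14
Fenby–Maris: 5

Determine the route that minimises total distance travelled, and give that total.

With 6 stops there are 6!/2 = 360 distinct round trips (a route and its reverse cost the same).
Hadley - Sutton - Juniper - North - Knoll - Fenby - Maris - Hadley: 19+12+21+24+17+5+20 = 118
Hadley - Sutton - Juniper - North - Knoll - Maris - Fenby - Hadley: 19+12+21+24+14+5+18 = 113
Hadley - Sutton - Juniper - North - Fenby - Knoll - Maris - Hadley: 19+12+21+29+17+14+20 = 132
Hadley - Sutton - Juniper - North - Fenby - Maris - Knoll - Hadley: 19+12+21+29+5+14+16 = 116
Hadley - Sutton - Juniper - North - Maris - Knoll - Fenby - Hadley: 19+12+21+25+14+17+18 = 126
Hadley - Sutton - Juniper - North - Maris - Fenby - Knoll - Hadley: 19+12+21+25+5+17+16 = 115
Hadley - Sutton - Juniper - Knoll - North - Fenby - Maris - Hadley: 19+12+18+24+29+5+20 = 127
Hadley - Sutton - Juniper - Knoll - North - Maris - Fenby - Hadley: 19+12+18+24+25+5+18 = 121
… (352 more)
Hadley - Sutton - Juniper - Fenby - Maris - North - Knoll - Hadley: 19+12+8+5+25+24+16 = 109  ← best
The minimum is 109.
One optimal route: Hadley → Sutton → Juniper → Fenby → Maris → North → Knoll → Hadley (or its reverse).

109 km — the shortest possible round trip.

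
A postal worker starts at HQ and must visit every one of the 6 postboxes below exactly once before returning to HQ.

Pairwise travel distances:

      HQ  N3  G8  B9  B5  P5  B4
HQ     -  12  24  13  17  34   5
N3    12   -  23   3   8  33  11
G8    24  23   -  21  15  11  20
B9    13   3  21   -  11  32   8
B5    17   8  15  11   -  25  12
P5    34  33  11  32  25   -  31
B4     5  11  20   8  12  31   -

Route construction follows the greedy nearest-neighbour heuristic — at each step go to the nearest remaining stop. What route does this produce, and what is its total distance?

84 along HQ → B4 → B9 → N3 → B5 → G8 → P5 → HQ.

HQ → [B4:5 / N3:12 / B9:13 / B5:17 / G8:24 / P5:34] → B4 (5)
B4 → [B9:8 / N3:11 / B5:12 / G8:20 / P5:31] → B9 (8)
B9 → [N3:3 / B5:11 / G8:21 / P5:32] → N3 (3)
N3 → [B5:8 / G8:23 / P5:33] → B5 (8)
B5 → [G8:15 / P5:25] → G8 (15)
G8 → [P5:11] → P5 (11)
Return P5→HQ: 34.
Total = 5 + 8 + 3 + 8 + 15 + 11 + 34 = 84.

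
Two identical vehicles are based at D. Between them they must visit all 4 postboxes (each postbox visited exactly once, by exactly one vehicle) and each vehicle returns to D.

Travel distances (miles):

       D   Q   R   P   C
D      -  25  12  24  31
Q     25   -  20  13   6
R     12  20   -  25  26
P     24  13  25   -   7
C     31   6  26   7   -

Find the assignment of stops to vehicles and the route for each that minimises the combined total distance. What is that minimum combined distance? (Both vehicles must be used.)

Check every non-empty split of the stops between the two vehicles; for each half take its own optimal tour:
  {Q} + {R, P, C}: 50 + 69 = 119
  {R} + {Q, P, C}: 24 + 62 = 86
  {Q, R} + {P, C}: 57 + 62 = 119
  {P} + {Q, R, C}: 48 + 69 = 117
  {Q, P} + {R, C}: 62 + 69 = 131
  {R, P} + {Q, C}: 61 + 62 = 123
  … (7 splits in total)
Best: vehicle 1 D → R → D = 24; vehicle 2 D → Q → C → P → D = 62; combined 86.

Minimum combined distance: 86 miles.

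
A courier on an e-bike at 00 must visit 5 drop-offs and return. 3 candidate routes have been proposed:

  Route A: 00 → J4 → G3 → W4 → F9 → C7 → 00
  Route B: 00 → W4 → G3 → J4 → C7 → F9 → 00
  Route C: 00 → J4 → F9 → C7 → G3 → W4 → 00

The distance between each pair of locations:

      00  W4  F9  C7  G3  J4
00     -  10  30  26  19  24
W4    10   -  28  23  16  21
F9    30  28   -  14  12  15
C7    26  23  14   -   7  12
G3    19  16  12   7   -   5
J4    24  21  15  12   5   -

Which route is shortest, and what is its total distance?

Route A: 24 + 5 + 16 + 28 + 14 + 26 = 113
Route B: 10 + 16 + 5 + 12 + 14 + 30 = 87
Route C: 24 + 15 + 14 + 7 + 16 + 10 = 86

86 — Route C is the shortest.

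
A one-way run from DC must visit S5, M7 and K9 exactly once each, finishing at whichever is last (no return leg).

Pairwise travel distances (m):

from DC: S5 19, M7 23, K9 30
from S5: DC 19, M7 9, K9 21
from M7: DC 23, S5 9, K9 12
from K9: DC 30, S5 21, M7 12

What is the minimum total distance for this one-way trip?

40 m — the minimum one-way total.

There are 3! = 6 possible orderings.
DC - S5 - M7 - K9: 19+9+12 = 40
DC - S5 - K9 - M7: 19+21+12 = 52
DC - M7 - S5 - K9: 23+9+21 = 53
DC - M7 - K9 - S5: 23+12+21 = 56
DC - K9 - S5 - M7: 30+21+9 = 60
DC - K9 - M7 - S5: 30+12+9 = 51
The minimum is 40.
One shortest path: DC → S5 → M7 → K9.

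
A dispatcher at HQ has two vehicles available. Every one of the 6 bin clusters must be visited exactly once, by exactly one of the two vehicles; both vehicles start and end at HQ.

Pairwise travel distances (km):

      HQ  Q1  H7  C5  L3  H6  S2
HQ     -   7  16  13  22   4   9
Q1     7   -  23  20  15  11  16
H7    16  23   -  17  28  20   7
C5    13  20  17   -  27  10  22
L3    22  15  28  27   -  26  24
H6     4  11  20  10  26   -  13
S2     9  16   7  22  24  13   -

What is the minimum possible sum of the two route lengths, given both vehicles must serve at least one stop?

90 km — the smallest possible combined total.

Check every non-empty split of the stops between the two vehicles; for each half take its own optimal tour:
  {Q1} + {H7, C5, L3, H6, S2}: 14 + 84 = 98
  {H7} + {Q1, C5, L3, H6, S2}: 32 + 81 = 113
  {Q1, H7} + {C5, L3, H6, S2}: 46 + 74 = 120
  {C5} + {Q1, H7, L3, H6, S2}: 26 + 74 = 100
  {Q1, C5} + {H7, L3, H6, S2}: 40 + 74 = 114
  {H7, C5} + {Q1, L3, H6, S2}: 46 + 63 = 109
  … (31 splits in total)
  {H6} + {Q1, H7, C5, L3, S2}: 8 + 82 = 90  ← best
Best: vehicle 1 HQ → H6 → HQ = 8; vehicle 2 HQ → Q1 → L3 → C5 → H7 → S2 → HQ = 82; combined 90.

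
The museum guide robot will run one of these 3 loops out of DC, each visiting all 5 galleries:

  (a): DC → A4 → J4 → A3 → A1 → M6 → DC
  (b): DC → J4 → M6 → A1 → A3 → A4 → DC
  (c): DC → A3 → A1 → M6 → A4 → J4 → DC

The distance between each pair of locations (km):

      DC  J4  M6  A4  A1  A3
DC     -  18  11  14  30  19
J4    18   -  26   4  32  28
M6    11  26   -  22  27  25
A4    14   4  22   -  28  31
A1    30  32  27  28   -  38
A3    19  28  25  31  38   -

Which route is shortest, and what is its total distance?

(a): 14 + 4 + 28 + 38 + 27 + 11 = 122
(b): 18 + 26 + 27 + 38 + 31 + 14 = 154
(c): 19 + 38 + 27 + 22 + 4 + 18 = 128

Shortest is (a), total 122 km.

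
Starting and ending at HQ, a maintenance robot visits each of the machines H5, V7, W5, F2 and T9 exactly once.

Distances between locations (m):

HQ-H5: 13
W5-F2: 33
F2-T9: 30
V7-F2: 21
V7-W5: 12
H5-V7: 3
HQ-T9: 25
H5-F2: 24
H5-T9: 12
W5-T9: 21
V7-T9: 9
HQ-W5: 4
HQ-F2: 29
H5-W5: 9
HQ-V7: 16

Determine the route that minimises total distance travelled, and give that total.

There are 60 distinct closed tours to check (reversals are equivalent).
HQ→H5→V7→W5→F2→T9→HQ: 13+3+12+33+30+25 = 116
HQ→H5→V7→W5→T9→F2→HQ: 13+3+12+21+30+29 = 108
HQ→H5→V7→F2→W5→T9→HQ: 13+3+21+33+21+25 = 116
HQ→H5→V7→F2→T9→W5→HQ: 13+3+21+30+21+4 = 92
HQ→H5→V7→T9→W5→F2→HQ: 13+3+9+21+33+29 = 108
HQ→H5→V7→T9→F2→W5→HQ: 13+3+9+30+33+4 = 92
HQ→H5→W5→V7→F2→T9→HQ: 13+9+12+21+30+25 = 110
HQ→H5→W5→V7→T9→F2→HQ: 13+9+12+9+30+29 = 102
HQ→H5→W5→F2→V7→T9→HQ: 13+9+33+21+9+25 = 110
HQ→H5→W5→F2→T9→V7→HQ: 13+9+33+30+9+16 = 110
HQ→H5→W5→T9→V7→F2→HQ: 13+9+21+9+21+29 = 102
HQ→H5→W5→T9→F2→V7→HQ: 13+9+21+30+21+16 = 110
HQ→H5→F2→V7→W5→T9→HQ: 13+24+21+12+21+25 = 116
HQ→H5→F2→V7→T9→W5→HQ: 13+24+21+9+21+4 = 92
… (46 more)
HQ→W5→H5→V7→T9→F2→HQ: 4+9+3+9+30+29 = 84  ← best
The minimum is 84.
One optimal route: HQ → W5 → H5 → V7 → T9 → F2 → HQ (or its reverse).

84 m — the shortest possible round trip.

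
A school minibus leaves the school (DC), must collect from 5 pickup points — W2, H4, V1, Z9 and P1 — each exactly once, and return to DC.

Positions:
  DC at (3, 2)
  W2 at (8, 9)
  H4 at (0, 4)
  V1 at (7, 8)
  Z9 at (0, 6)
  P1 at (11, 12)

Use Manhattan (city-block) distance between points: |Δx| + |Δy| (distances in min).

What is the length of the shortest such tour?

DC→W2→H4→V1→Z9→P1→DC: 12+13+11+9+17+18 = 80
DC→W2→H4→V1→P1→Z9→DC: 12+13+11+8+17+7 = 68
DC→W2→H4→Z9→V1→P1→DC: 12+13+2+9+8+18 = 62
DC→W2→H4→Z9→P1→V1→DC: 12+13+2+17+8+10 = 62
DC→W2→H4→P1→V1→Z9→DC: 12+13+19+8+9+7 = 68
DC→W2→H4→P1→Z9→V1→DC: 12+13+19+17+9+10 = 80
DC→W2→V1→H4→Z9→P1→DC: 12+2+11+2+17+18 = 62
DC→W2→V1→H4→P1→Z9→DC: 12+2+11+19+17+7 = 68
DC→W2→V1→Z9→H4→P1→DC: 12+2+9+2+19+18 = 62
DC→W2→V1→Z9→P1→H4→DC: 12+2+9+17+19+5 = 64
DC→W2→V1→P1→H4→Z9→DC: 12+2+8+19+2+7 = 50
DC→W2→V1→P1→Z9→H4→DC: 12+2+8+17+2+5 = 46
DC→W2→Z9→H4→V1→P1→DC: 12+11+2+11+8+18 = 62
DC→W2→Z9→H4→P1→V1→DC: 12+11+2+19+8+10 = 62
… (46 more)
DC→W2→P1→V1→Z9→H4→DC: 12+6+8+9+2+5 = 42  ← best
The minimum is 42.
One optimal route: DC → W2 → P1 → V1 → Z9 → H4 → DC (or its reverse).

42 min — the shortest possible round trip.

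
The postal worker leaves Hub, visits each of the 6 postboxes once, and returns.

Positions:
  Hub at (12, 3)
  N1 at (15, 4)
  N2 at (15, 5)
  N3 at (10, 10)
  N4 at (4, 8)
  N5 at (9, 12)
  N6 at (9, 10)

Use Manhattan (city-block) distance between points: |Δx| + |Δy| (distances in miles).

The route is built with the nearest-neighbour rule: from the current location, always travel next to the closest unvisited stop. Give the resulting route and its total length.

From Hub: distances to unvisited — N1=4, N2=5, N3=9, N6=10, N5=12, N4=13. Nearest is N1 (4).
From N1: distances to unvisited — N2=1, N3=11, N6=12, N5=14, N4=15. Nearest is N2 (1).
From N2: distances to unvisited — N3=10, N6=11, N5=13, N4=14. Nearest is N3 (10).
From N3: distances to unvisited — N6=1, N5=3, N4=8. Nearest is N6 (1).
From N6: distances to unvisited — N5=2, N4=7. Nearest is N5 (2).
From N5: distances to unvisited — N4=9. Nearest is N4 (9).
Return N4→Hub: 13.
Total = 4 + 1 + 10 + 1 + 2 + 9 + 13 = 40.

40 miles along Hub → N1 → N2 → N3 → N6 → N5 → N4 → Hub.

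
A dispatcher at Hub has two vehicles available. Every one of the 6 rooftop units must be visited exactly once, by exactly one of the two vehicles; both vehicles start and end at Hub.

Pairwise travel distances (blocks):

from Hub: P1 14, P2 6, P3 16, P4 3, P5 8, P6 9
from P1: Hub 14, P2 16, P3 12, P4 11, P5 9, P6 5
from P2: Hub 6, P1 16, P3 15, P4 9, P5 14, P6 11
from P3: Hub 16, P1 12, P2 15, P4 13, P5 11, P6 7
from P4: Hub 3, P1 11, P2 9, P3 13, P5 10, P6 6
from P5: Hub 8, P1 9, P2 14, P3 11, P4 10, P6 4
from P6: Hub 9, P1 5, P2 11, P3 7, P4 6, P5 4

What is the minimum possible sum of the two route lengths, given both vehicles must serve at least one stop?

Minimum combined distance: 56 blocks.

Try each way of splitting the stops between the two vehicles (each non-empty) and, for each split, find the best tour for each vehicle:
  {P1} + {P2, P3, P4, P5, P6}: 28 + 45 = 73
  {P2} + {P1, P3, P4, P5, P6}: 12 + 45 = 57
  {P1, P2} + {P3, P4, P5, P6}: 36 + 35 = 71
  {P3} + {P1, P2, P4, P5, P6}: 32 + 43 = 75
  {P1, P3} + {P2, P4, P5, P6}: 42 + 33 = 75
  {P2, P3} + {P1, P4, P5, P6}: 37 + 31 = 68
  … (31 splits in total)
  {P4} + {P1, P2, P3, P5, P6}: 6 + 50 = 56  ← best
Best: vehicle 1 Hub → P4 → Hub = 6; vehicle 2 Hub → P2 → P3 → P1 → P6 → P5 → Hub = 50; combined 56.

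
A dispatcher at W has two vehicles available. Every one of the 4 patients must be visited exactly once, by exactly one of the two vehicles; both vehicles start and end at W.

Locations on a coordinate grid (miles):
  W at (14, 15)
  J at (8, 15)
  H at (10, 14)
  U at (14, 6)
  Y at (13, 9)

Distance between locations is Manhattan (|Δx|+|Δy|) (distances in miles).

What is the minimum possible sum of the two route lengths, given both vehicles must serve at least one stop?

Try each way of splitting the stops between the two vehicles (each non-empty) and, for each split, find the best tour for each vehicle:
  {J} + {H, U, Y}: 12 + 26 = 38
  {H} + {J, U, Y}: 10 + 30 = 40
  {J, H} + {U, Y}: 14 + 20 = 34
  {U} + {J, H, Y}: 18 + 24 = 42
  {J, U} + {H, Y}: 30 + 20 = 50
  {H, U} + {J, Y}: 26 + 24 = 50
  … (7 splits in total)
Best: vehicle 1 W → J → H → W = 14; vehicle 2 W → U → Y → W = 20; combined 34.

34 miles — the smallest possible combined total.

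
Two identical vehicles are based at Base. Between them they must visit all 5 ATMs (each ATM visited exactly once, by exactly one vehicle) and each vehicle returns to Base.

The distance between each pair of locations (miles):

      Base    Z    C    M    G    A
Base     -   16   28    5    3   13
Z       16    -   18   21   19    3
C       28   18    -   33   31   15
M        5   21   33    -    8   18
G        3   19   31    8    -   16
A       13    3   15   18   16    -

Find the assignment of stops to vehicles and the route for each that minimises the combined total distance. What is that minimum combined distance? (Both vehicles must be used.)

There are 2^4 − 1 = 15 ways to divide the 5 stops into two non-empty groups. For each, the best each vehicle can do is its own shortest tour through its group:
  {Z} + {C, M, G, A}: 32 + 72 = 104
  {C} + {Z, M, G, A}: 56 + 48 = 104
  {Z, C} + {M, G, A}: 62 + 42 = 104
  {M} + {Z, C, G, A}: 10 + 68 = 78
  {Z, M} + {C, G, A}: 42 + 62 = 104
  {C, M} + {Z, G, A}: 66 + 38 = 104
  … (15 splits in total)
Best: vehicle 1 Base → M → Base = 10; vehicle 2 Base → Z → C → A → G → Base = 68; combined 78.

78 miles — the smallest possible combined total.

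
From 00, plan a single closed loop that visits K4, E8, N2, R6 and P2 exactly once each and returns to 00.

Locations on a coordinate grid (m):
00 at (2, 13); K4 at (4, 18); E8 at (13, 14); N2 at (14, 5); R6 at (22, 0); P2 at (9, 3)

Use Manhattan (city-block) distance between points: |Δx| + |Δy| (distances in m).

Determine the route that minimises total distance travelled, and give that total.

There are 60 distinct closed tours to check (reversals are equivalent).
00-K4-E8-N2-R6-P2-00: 7+13+10+13+16+17 = 76
00-K4-E8-N2-P2-R6-00: 7+13+10+7+16+33 = 86
00-K4-E8-R6-N2-P2-00: 7+13+23+13+7+17 = 80
00-K4-E8-R6-P2-N2-00: 7+13+23+16+7+20 = 86
00-K4-E8-P2-N2-R6-00: 7+13+15+7+13+33 = 88
00-K4-E8-P2-R6-N2-00: 7+13+15+16+13+20 = 84
00-K4-N2-E8-R6-P2-00: 7+23+10+23+16+17 = 96
00-K4-N2-E8-P2-R6-00: 7+23+10+15+16+33 = 104
00-K4-N2-R6-E8-P2-00: 7+23+13+23+15+17 = 98
00-K4-N2-R6-P2-E8-00: 7+23+13+16+15+12 = 86
00-K4-N2-P2-E8-R6-00: 7+23+7+15+23+33 = 108
00-K4-N2-P2-R6-E8-00: 7+23+7+16+23+12 = 88
00-K4-R6-E8-N2-P2-00: 7+36+23+10+7+17 = 100
00-K4-R6-E8-P2-N2-00: 7+36+23+15+7+20 = 108
… (46 more)
The minimum is 76.
One optimal route: 00 → K4 → E8 → N2 → R6 → P2 → 00 (or its reverse).

Minimum total distance: 76 m.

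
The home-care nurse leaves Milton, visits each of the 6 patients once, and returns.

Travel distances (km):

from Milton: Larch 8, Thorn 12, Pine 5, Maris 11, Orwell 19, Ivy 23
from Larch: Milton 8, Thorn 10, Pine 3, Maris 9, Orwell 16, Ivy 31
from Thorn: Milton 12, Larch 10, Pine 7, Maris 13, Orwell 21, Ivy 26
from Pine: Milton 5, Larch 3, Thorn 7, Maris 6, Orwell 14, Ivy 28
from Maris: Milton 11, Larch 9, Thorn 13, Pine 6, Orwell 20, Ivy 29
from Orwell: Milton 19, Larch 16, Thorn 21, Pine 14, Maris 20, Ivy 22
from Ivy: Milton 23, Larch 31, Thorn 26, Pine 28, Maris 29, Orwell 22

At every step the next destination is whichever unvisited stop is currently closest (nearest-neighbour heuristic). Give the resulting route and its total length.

96 km along Milton → Pine → Larch → Maris → Thorn → Orwell → Ivy → Milton.

Milton → [Pine:5 / Larch:8 / Maris:11 / Thorn:12 / Orwell:19 / Ivy:23] → Pine (5)
Pine → [Larch:3 / Maris:6 / Thorn:7 / Orwell:14 / Ivy:28] → Larch (3)
Larch → [Maris:9 / Thorn:10 / Orwell:16 / Ivy:31] → Maris (9)
Maris → [Thorn:13 / Orwell:20 / Ivy:29] → Thorn (13)
Thorn → [Orwell:21 / Ivy:26] → Orwell (21)
Orwell → [Ivy:22] → Ivy (22)
Return Ivy→Milton: 23.
Total = 5 + 3 + 9 + 13 + 21 + 22 + 23 = 96.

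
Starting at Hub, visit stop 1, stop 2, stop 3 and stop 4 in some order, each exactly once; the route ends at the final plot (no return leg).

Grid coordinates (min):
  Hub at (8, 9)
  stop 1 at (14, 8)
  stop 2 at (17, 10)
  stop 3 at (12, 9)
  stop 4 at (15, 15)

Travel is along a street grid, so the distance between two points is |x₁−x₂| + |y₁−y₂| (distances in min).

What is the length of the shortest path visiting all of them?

There are 4! = 24 possible orderings.
Hub → stop 1 → stop 2 → stop 3 → stop 4: 7+5+6+9 = 27
Hub → stop 1 → stop 2 → stop 4 → stop 3: 7+5+7+9 = 28
Hub → stop 1 → stop 3 → stop 2 → stop 4: 7+3+6+7 = 23
Hub → stop 1 → stop 3 → stop 4 → stop 2: 7+3+9+7 = 26
Hub → stop 1 → stop 4 → stop 2 → stop 3: 7+8+7+6 = 28
Hub → stop 1 → stop 4 → stop 3 → stop 2: 7+8+9+6 = 30
Hub → stop 2 → stop 1 → stop 3 → stop 4: 10+5+3+9 = 27
Hub → stop 2 → stop 1 → stop 4 → stop 3: 10+5+8+9 = 32
Hub → stop 2 → stop 3 → stop 1 → stop 4: 10+6+3+8 = 27
Hub → stop 2 → stop 3 → stop 4 → stop 1: 10+6+9+8 = 33
Hub → stop 2 → stop 4 → stop 1 → stop 3: 10+7+8+3 = 28
Hub → stop 2 → stop 4 → stop 3 → stop 1: 10+7+9+3 = 29
Hub → stop 3 → stop 1 → stop 2 → stop 4: 4+3+5+7 = 19
Hub → stop 3 → stop 1 → stop 4 → stop 2: 4+3+8+7 = 22
… (10 more)
The minimum is 19.
One shortest path: Hub → stop 3 → stop 1 → stop 2 → stop 4.

Minimum one-way distance = 19 min.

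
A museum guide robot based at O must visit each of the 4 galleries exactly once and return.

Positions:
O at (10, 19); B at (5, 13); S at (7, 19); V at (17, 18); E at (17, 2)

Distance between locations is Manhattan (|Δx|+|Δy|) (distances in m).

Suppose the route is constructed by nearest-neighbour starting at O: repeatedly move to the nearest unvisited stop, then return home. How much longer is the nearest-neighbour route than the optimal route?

10 m longer than the optimal tour.

O: S=3, V=8, B=11, E=24 ⇒ S
S: B=8, V=11, E=27 ⇒ B
B: V=17, E=23 ⇒ V
V: E=16 ⇒ E
NN route O → S → B → V → E → O costs 68.
Optimal: O → S → B → E → V → O costs 58 (by enumerating all 12 distinct tours).
Excess = 68 − 58 = 10.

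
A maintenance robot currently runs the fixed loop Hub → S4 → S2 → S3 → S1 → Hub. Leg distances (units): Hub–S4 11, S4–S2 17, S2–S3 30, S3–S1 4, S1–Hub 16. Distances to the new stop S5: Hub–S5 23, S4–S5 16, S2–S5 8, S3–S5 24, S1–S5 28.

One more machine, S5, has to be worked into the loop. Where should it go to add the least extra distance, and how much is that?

Minimum extra distance: 2, inserting S5 between S2 and S3.

Insertion cost between consecutive stops i–j is d(i,S5) + d(S5,j) − d(i,j):
  between Hub and S4: 23 + 16 − 11 = 28
  between S4 and S2: 16 + 8 − 17 = 7
  between S2 and S3: 8 + 24 − 30 = 2
  between S3 and S1: 24 + 28 − 4 = 48
  between S1 and Hub: 28 + 23 − 16 = 35
Cheapest insertion is between S2 and S3, adding 2.
New total = 78 + 2 = 80.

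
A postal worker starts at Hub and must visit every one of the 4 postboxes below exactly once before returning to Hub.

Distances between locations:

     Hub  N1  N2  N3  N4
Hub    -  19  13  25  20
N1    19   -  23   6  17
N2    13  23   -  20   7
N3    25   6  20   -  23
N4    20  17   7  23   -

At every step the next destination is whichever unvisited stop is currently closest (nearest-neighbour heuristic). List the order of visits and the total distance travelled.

At Hub the remaining stops are N2 13, N1 19, N4 20, N3 25; go to N2.
At N2 the remaining stops are N4 7, N3 20, N1 23; go to N4.
At N4 the remaining stops are N1 17, N3 23; go to N1.
At N1 the remaining stops are N3 6; go to N3.
Return N3→Hub: 25.
Total = 13 + 7 + 17 + 6 + 25 = 68.

Total distance 68 via the nearest-neighbour route Hub → N2 → N4 → N1 → N3 → Hub.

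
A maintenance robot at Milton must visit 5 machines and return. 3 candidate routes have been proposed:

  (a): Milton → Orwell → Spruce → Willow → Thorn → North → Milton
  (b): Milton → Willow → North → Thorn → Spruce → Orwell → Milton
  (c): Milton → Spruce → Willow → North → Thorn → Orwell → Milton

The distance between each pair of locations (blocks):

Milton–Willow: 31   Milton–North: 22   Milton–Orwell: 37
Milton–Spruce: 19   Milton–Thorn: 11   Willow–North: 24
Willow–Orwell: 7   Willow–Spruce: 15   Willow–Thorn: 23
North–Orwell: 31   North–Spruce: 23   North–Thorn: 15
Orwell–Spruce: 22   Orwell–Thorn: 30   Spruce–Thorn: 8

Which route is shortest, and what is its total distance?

Shortest is (a), total 134 blocks.

(a): 37 + 22 + 15 + 23 + 15 + 22 = 134
(b): 31 + 24 + 15 + 8 + 22 + 37 = 137
(c): 19 + 15 + 24 + 15 + 30 + 37 = 140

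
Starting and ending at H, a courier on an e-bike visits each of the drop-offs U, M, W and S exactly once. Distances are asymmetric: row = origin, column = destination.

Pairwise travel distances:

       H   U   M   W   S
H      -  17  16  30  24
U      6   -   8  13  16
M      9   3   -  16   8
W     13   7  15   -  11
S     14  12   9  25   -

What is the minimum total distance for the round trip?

Shortest round trip = 57.

H-U-M-W-S-H: 17+8+16+11+14 = 66
H-U-M-S-W-H: 17+8+8+25+13 = 71
H-U-W-M-S-H: 17+13+15+8+14 = 67
H-U-W-S-M-H: 17+13+11+9+9 = 59
H-U-S-M-W-H: 17+16+9+16+13 = 71
H-U-S-W-M-H: 17+16+25+15+9 = 82
H-M-U-W-S-H: 16+3+13+11+14 = 57
H-M-U-S-W-H: 16+3+16+25+13 = 73
H-M-W-U-S-H: 16+16+7+16+14 = 69
H-M-W-S-U-H: 16+16+11+12+6 = 61
H-M-S-U-W-H: 16+8+12+13+13 = 62
H-M-S-W-U-H: 16+8+25+7+6 = 62
H-W-U-M-S-H: 30+7+8+8+14 = 67
H-W-U-S-M-H: 30+7+16+9+9 = 71
… (10 more)
The minimum is 57.
One optimal route: H → M → U → W → S → H.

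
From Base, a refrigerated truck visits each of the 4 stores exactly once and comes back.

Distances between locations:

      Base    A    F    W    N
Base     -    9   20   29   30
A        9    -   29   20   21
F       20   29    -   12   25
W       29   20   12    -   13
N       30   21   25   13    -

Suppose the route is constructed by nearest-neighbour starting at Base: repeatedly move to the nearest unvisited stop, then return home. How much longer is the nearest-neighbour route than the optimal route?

21 longer than the optimal tour.

From Base: A=9, F=20, W=29, N=30 → choose A (9).
From A: W=20, N=21, F=29 → choose W (20).
From W: F=12, N=13 → choose F (12).
From F: N=25 → choose N (25).
NN route Base → A → W → F → N → Base costs 96.
Optimal: Base → A → N → W → F → Base costs 75 (by enumerating all 12 distinct tours).
Excess = 96 − 75 = 21.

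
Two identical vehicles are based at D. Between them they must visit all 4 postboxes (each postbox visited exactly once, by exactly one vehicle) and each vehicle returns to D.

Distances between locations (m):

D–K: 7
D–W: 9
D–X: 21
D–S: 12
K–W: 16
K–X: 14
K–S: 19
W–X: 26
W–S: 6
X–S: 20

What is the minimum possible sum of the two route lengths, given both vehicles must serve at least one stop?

69 m — the smallest possible combined total.

Check every non-empty split of the stops between the two vehicles; for each half take its own optimal tour:
  {K} + {W, X, S}: 14 + 56 = 70
  {W} + {K, X, S}: 18 + 53 = 71
  {K, W} + {X, S}: 32 + 53 = 85
  {X} + {K, W, S}: 42 + 41 = 83
  {K, X} + {W, S}: 42 + 27 = 69
  {W, X} + {K, S}: 56 + 38 = 94
  … (7 splits in total)
Best: vehicle 1 D → K → X → D = 42; vehicle 2 D → W → S → D = 27; combined 69.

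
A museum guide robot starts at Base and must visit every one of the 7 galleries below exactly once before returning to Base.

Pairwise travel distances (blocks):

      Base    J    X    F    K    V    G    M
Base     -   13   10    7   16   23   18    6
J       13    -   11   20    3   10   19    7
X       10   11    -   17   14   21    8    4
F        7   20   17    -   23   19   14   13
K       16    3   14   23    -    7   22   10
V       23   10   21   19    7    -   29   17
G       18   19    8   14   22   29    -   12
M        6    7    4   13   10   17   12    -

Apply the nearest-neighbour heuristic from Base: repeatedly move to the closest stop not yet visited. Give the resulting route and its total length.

Total distance 74 blocks via the nearest-neighbour route Base → M → X → G → F → V → K → J → Base.

From Base: distances to unvisited — M=6, F=7, X=10, J=13, K=16, G=18, V=23. Nearest is M (6).
From M: distances to unvisited — X=4, J=7, K=10, G=12, F=13, V=17. Nearest is X (4).
From X: distances to unvisited — G=8, J=11, K=14, F=17, V=21. Nearest is G (8).
From G: distances to unvisited — F=14, J=19, K=22, V=29. Nearest is F (14).
From F: distances to unvisited — V=19, J=20, K=23. Nearest is V (19).
From V: distances to unvisited — K=7, J=10. Nearest is K (7).
From K: distances to unvisited — J=3. Nearest is J (3).
Return J→Base: 13.
Total = 6 + 4 + 8 + 14 + 19 + 7 + 3 + 13 = 74.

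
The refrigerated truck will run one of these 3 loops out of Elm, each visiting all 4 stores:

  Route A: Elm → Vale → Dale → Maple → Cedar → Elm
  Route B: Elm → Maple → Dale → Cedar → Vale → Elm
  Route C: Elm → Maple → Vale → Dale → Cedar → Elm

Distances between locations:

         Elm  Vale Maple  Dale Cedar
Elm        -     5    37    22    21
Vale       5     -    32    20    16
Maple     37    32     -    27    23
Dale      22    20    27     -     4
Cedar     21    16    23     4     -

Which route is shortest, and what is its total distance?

Route A: 5 + 20 + 27 + 23 + 21 = 96
Route B: 37 + 27 + 4 + 16 + 5 = 89
Route C: 37 + 32 + 20 + 4 + 21 = 114

Shortest is Route B, total 89.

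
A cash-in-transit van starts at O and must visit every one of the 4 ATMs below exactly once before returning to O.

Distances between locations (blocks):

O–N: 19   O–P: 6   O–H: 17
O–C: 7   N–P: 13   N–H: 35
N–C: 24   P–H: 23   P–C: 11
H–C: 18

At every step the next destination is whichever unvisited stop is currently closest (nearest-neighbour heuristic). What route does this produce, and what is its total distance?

Nearest-neighbour total = 89 blocks; route O → P → C → H → N → O.

At O the remaining stops are P 6, C 7, H 17, N 19; go to P.
At P the remaining stops are C 11, N 13, H 23; go to C.
At C the remaining stops are H 18, N 24; go to H.
At H the remaining stops are N 35; go to N.
Return N→O: 19.
Total = 6 + 11 + 18 + 35 + 19 = 89.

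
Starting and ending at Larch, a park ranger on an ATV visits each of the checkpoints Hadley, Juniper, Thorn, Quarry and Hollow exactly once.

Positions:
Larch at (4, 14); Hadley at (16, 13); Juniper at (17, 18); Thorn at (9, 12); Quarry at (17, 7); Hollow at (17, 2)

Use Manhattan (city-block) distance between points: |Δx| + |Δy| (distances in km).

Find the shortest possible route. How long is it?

With 5 stops there are 5!/2 = 60 distinct round trips (a route and its reverse cost the same).
Larch - Hadley - Juniper - Thorn - Quarry - Hollow - Larch: 13+6+14+13+5+25 = 76
Larch - Hadley - Juniper - Thorn - Hollow - Quarry - Larch: 13+6+14+18+5+20 = 76
Larch - Hadley - Juniper - Quarry - Thorn - Hollow - Larch: 13+6+11+13+18+25 = 86
Larch - Hadley - Juniper - Quarry - Hollow - Thorn - Larch: 13+6+11+5+18+7 = 60
Larch - Hadley - Juniper - Hollow - Thorn - Quarry - Larch: 13+6+16+18+13+20 = 86
Larch - Hadley - Juniper - Hollow - Quarry - Thorn - Larch: 13+6+16+5+13+7 = 60
Larch - Hadley - Thorn - Juniper - Quarry - Hollow - Larch: 13+8+14+11+5+25 = 76
Larch - Hadley - Thorn - Juniper - Hollow - Quarry - Larch: 13+8+14+16+5+20 = 76
Larch - Hadley - Thorn - Quarry - Juniper - Hollow - Larch: 13+8+13+11+16+25 = 86
Larch - Hadley - Thorn - Quarry - Hollow - Juniper - Larch: 13+8+13+5+16+17 = 72
Larch - Hadley - Thorn - Hollow - Juniper - Quarry - Larch: 13+8+18+16+11+20 = 86
Larch - Hadley - Thorn - Hollow - Quarry - Juniper - Larch: 13+8+18+5+11+17 = 72
Larch - Hadley - Quarry - Juniper - Thorn - Hollow - Larch: 13+7+11+14+18+25 = 88
Larch - Hadley - Quarry - Juniper - Hollow - Thorn - Larch: 13+7+11+16+18+7 = 72
… (46 more)
The minimum is 60.
One optimal route: Larch → Hadley → Juniper → Quarry → Hollow → Thorn → Larch (or its reverse).

Shortest round trip = 60 km.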